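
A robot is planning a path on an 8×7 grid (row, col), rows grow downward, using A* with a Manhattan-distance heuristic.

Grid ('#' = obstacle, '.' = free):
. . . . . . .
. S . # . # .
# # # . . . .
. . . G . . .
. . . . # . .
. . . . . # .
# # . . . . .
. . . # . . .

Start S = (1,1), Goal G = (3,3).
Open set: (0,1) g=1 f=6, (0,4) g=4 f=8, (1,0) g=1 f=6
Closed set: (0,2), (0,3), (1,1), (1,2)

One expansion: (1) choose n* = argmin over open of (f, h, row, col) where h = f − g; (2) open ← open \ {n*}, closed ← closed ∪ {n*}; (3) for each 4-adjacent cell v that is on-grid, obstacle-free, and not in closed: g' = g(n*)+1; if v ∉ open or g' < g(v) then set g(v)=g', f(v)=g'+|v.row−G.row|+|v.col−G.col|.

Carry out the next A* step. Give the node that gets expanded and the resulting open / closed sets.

expanded=(0,1); open=[(0,0) g=2 f=8, (0,4) g=4 f=8, (1,0) g=1 f=6]; closed=[(0,1), (0,2), (0,3), (1,1), (1,2)]

step 1: expand (0,1) (f=6, h=5) → closed; open now [(0,0) g=2 f=8, (0,4) g=4 f=8, (1,0) g=1 f=6]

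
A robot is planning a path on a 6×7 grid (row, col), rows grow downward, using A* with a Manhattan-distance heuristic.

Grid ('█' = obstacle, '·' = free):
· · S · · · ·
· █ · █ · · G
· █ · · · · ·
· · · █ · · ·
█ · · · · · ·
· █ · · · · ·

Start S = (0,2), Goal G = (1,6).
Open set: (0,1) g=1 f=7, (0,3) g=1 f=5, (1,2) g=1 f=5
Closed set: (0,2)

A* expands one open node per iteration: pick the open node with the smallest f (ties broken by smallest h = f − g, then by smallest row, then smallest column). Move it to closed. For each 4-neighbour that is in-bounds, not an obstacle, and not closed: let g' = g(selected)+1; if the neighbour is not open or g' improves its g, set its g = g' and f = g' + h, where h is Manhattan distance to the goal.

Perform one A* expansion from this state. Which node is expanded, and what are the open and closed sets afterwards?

expanded=(0,3); open=[(0,1) g=1 f=7, (0,4) g=2 f=5, (1,2) g=1 f=5]; closed=[(0,2), (0,3)]

step 1: expand (0,3) (f=5, h=4) → closed; open now [(0,1) g=1 f=7, (0,4) g=2 f=5, (1,2) g=1 f=5]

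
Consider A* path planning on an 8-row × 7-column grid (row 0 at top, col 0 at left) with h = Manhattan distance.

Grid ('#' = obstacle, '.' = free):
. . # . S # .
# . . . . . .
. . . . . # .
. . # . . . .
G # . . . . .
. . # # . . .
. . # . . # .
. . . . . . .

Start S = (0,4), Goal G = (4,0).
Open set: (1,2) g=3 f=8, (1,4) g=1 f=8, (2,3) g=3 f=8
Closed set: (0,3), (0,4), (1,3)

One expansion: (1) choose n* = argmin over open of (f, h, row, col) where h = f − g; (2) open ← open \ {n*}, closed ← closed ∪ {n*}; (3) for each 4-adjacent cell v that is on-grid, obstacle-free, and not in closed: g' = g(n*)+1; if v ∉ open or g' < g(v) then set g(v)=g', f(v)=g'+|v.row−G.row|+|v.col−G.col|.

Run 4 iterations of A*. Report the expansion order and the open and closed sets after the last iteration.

order=[(1,2) → (1,1) → (2,1) → (2,0)]; open=[(0,1) g=5 f=10, (1,4) g=1 f=8, (2,2) g=4 f=8, (2,3) g=3 f=8, (3,0) g=7 f=8, (3,1) g=6 f=8]; closed=[(0,3), (0,4), (1,1), (1,2), (1,3), (2,0), (2,1)]

step 1: expand (1,2) (f=8, h=5) → closed; open now [(1,1) g=4 f=8, (1,4) g=1 f=8, (2,2) g=4 f=8, (2,3) g=3 f=8]
step 2: expand (1,1) (f=8, h=4) → closed; open now [(0,1) g=5 f=10, (1,4) g=1 f=8, (2,1) g=5 f=8, (2,2) g=4 f=8, (2,3) g=3 f=8]
step 3: expand (2,1) (f=8, h=3) → closed; open now [(0,1) g=5 f=10, (1,4) g=1 f=8, (2,0) g=6 f=8, (2,2) g=4 f=8, (2,3) g=3 f=8, (3,1) g=6 f=8]
step 4: expand (2,0) (f=8, h=2) → closed; open now [(0,1) g=5 f=10, (1,4) g=1 f=8, (2,2) g=4 f=8, (2,3) g=3 f=8, (3,0) g=7 f=8, (3,1) g=6 f=8]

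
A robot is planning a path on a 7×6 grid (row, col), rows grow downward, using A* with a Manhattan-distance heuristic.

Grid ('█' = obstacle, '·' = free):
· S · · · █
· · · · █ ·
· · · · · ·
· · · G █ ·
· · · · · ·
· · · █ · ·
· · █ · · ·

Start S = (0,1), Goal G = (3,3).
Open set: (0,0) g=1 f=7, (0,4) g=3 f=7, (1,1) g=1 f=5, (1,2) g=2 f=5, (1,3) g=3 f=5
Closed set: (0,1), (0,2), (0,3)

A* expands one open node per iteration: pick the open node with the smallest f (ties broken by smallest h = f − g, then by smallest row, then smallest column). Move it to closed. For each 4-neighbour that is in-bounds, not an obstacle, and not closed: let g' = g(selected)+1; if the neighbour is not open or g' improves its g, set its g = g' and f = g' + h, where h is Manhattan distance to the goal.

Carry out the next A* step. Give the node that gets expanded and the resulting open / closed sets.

step 1: expand (1,3) (f=5, h=2) → closed; open now [(0,0) g=1 f=7, (0,4) g=3 f=7, (1,1) g=1 f=5, (1,2) g=2 f=5, (2,3) g=4 f=5]

expanded=(1,3); open=[(0,0) g=1 f=7, (0,4) g=3 f=7, (1,1) g=1 f=5, (1,2) g=2 f=5, (2,3) g=4 f=5]; closed=[(0,1), (0,2), (0,3), (1,3)]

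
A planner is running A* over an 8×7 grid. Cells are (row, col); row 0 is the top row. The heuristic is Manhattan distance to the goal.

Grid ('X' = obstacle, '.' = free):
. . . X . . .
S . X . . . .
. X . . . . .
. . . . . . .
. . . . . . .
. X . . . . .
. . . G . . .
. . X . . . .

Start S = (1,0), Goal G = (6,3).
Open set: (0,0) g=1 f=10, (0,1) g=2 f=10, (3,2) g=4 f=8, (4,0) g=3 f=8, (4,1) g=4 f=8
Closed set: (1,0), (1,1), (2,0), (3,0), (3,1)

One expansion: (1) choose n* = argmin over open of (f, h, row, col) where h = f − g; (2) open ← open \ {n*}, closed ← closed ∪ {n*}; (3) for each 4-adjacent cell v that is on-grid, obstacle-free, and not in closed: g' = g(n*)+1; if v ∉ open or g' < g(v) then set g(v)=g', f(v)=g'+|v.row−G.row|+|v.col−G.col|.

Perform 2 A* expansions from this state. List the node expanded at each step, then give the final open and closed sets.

step 1: expand (3,2) (f=8, h=4) → closed; open now [(0,0) g=1 f=10, (0,1) g=2 f=10, (2,2) g=5 f=10, (3,3) g=5 f=8, (4,0) g=3 f=8, (4,1) g=4 f=8, (4,2) g=5 f=8]
step 2: expand (3,3) (f=8, h=3) → closed; open now [(0,0) g=1 f=10, (0,1) g=2 f=10, (2,2) g=5 f=10, (2,3) g=6 f=10, (3,4) g=6 f=10, (4,0) g=3 f=8, (4,1) g=4 f=8, (4,2) g=5 f=8, (4,3) g=6 f=8]

order=[(3,2) → (3,3)]; open=[(0,0) g=1 f=10, (0,1) g=2 f=10, (2,2) g=5 f=10, (2,3) g=6 f=10, (3,4) g=6 f=10, (4,0) g=3 f=8, (4,1) g=4 f=8, (4,2) g=5 f=8, (4,3) g=6 f=8]; closed=[(1,0), (1,1), (2,0), (3,0), (3,1), (3,2), (3,3)]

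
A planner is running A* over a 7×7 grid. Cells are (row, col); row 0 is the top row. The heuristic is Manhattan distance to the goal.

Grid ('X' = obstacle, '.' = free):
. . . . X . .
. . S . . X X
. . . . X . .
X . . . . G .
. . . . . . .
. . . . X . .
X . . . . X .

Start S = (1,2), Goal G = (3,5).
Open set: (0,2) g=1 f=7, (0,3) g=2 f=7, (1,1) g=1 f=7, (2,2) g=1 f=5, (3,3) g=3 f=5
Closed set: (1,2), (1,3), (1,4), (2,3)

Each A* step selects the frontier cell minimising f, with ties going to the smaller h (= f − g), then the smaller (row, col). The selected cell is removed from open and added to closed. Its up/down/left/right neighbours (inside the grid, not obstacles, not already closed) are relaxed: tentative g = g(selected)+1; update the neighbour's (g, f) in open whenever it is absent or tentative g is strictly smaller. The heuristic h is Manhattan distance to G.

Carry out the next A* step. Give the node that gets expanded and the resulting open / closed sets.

expanded=(3,3); open=[(0,2) g=1 f=7, (0,3) g=2 f=7, (1,1) g=1 f=7, (2,2) g=1 f=5, (3,2) g=4 f=7, (3,4) g=4 f=5, (4,3) g=4 f=7]; closed=[(1,2), (1,3), (1,4), (2,3), (3,3)]

step 1: expand (3,3) (f=5, h=2) → closed; open now [(0,2) g=1 f=7, (0,3) g=2 f=7, (1,1) g=1 f=7, (2,2) g=1 f=5, (3,2) g=4 f=7, (3,4) g=4 f=5, (4,3) g=4 f=7]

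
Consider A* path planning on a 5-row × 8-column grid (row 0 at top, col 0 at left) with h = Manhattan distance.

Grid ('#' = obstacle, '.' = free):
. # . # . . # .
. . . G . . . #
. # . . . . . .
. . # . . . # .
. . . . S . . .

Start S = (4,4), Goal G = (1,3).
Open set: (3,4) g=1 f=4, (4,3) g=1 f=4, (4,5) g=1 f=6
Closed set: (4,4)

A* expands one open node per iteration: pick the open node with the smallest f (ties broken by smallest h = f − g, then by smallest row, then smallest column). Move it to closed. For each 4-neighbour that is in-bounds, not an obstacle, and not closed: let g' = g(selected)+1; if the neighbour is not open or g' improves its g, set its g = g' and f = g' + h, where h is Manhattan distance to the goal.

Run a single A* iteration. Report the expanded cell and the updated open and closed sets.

step 1: expand (3,4) (f=4, h=3) → closed; open now [(2,4) g=2 f=4, (3,3) g=2 f=4, (3,5) g=2 f=6, (4,3) g=1 f=4, (4,5) g=1 f=6]

expanded=(3,4); open=[(2,4) g=2 f=4, (3,3) g=2 f=4, (3,5) g=2 f=6, (4,3) g=1 f=4, (4,5) g=1 f=6]; closed=[(3,4), (4,4)]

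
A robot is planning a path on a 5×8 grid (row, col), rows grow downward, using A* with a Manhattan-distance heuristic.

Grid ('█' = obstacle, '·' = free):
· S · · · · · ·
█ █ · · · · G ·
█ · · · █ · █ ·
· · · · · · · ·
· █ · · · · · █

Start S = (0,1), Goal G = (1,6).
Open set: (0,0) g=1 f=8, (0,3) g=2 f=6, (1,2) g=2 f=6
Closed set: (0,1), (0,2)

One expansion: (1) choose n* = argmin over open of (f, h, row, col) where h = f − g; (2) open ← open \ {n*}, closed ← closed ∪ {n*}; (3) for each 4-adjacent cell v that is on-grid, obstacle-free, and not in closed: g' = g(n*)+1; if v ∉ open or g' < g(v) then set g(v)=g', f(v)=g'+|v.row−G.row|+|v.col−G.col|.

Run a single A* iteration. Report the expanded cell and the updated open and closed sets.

expanded=(0,3); open=[(0,0) g=1 f=8, (0,4) g=3 f=6, (1,2) g=2 f=6, (1,3) g=3 f=6]; closed=[(0,1), (0,2), (0,3)]

step 1: expand (0,3) (f=6, h=4) → closed; open now [(0,0) g=1 f=8, (0,4) g=3 f=6, (1,2) g=2 f=6, (1,3) g=3 f=6]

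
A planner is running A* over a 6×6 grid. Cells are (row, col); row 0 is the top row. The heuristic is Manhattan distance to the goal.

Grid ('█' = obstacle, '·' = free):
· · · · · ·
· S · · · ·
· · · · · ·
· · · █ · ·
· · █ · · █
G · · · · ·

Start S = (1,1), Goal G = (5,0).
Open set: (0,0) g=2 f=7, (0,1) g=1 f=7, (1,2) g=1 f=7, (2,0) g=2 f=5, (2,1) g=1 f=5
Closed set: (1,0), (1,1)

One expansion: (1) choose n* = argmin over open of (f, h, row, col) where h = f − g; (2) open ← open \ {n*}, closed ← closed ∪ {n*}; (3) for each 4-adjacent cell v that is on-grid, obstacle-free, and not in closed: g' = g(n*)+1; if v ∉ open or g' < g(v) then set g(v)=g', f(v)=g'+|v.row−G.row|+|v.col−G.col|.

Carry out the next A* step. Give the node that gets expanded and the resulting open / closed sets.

step 1: expand (2,0) (f=5, h=3) → closed; open now [(0,0) g=2 f=7, (0,1) g=1 f=7, (1,2) g=1 f=7, (2,1) g=1 f=5, (3,0) g=3 f=5]

expanded=(2,0); open=[(0,0) g=2 f=7, (0,1) g=1 f=7, (1,2) g=1 f=7, (2,1) g=1 f=5, (3,0) g=3 f=5]; closed=[(1,0), (1,1), (2,0)]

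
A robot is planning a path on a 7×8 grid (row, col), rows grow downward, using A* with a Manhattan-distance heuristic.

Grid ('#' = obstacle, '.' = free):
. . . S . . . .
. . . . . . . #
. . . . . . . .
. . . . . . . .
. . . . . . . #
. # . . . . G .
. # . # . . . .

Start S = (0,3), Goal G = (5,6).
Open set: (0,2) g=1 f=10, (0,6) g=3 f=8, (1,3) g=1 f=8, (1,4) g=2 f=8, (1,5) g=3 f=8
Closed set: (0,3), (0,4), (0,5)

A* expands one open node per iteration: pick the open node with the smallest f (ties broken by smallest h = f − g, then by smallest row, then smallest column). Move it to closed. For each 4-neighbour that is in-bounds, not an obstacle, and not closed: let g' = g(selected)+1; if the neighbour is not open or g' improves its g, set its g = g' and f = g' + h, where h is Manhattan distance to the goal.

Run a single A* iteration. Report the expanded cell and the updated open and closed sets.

expanded=(0,6); open=[(0,2) g=1 f=10, (0,7) g=4 f=10, (1,3) g=1 f=8, (1,4) g=2 f=8, (1,5) g=3 f=8, (1,6) g=4 f=8]; closed=[(0,3), (0,4), (0,5), (0,6)]

step 1: expand (0,6) (f=8, h=5) → closed; open now [(0,2) g=1 f=10, (0,7) g=4 f=10, (1,3) g=1 f=8, (1,4) g=2 f=8, (1,5) g=3 f=8, (1,6) g=4 f=8]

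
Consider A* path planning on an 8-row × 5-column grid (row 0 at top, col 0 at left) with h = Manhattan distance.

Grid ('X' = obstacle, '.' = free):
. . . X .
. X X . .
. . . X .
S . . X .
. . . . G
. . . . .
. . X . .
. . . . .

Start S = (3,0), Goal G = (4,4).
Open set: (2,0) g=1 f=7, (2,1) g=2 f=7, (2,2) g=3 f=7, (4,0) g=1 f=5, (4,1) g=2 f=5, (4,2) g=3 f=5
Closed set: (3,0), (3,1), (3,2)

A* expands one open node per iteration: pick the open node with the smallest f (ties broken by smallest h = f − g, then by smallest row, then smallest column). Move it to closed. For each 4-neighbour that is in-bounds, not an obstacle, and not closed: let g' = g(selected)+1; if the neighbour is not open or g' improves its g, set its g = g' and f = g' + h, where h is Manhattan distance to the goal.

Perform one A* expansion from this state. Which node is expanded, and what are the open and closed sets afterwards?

expanded=(4,2); open=[(2,0) g=1 f=7, (2,1) g=2 f=7, (2,2) g=3 f=7, (4,0) g=1 f=5, (4,1) g=2 f=5, (4,3) g=4 f=5, (5,2) g=4 f=7]; closed=[(3,0), (3,1), (3,2), (4,2)]

step 1: expand (4,2) (f=5, h=2) → closed; open now [(2,0) g=1 f=7, (2,1) g=2 f=7, (2,2) g=3 f=7, (4,0) g=1 f=5, (4,1) g=2 f=5, (4,3) g=4 f=5, (5,2) g=4 f=7]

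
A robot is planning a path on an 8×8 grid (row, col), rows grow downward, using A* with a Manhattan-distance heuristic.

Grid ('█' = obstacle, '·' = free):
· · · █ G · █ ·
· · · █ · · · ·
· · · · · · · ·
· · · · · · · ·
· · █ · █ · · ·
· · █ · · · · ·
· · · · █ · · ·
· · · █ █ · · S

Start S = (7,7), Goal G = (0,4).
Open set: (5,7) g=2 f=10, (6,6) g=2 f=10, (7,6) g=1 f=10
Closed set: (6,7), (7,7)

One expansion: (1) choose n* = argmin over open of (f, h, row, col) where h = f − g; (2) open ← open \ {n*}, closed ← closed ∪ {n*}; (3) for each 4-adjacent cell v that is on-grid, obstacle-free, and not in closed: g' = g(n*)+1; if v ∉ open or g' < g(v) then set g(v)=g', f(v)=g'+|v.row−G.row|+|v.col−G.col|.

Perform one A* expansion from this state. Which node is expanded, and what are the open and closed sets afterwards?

step 1: expand (5,7) (f=10, h=8) → closed; open now [(4,7) g=3 f=10, (5,6) g=3 f=10, (6,6) g=2 f=10, (7,6) g=1 f=10]

expanded=(5,7); open=[(4,7) g=3 f=10, (5,6) g=3 f=10, (6,6) g=2 f=10, (7,6) g=1 f=10]; closed=[(5,7), (6,7), (7,7)]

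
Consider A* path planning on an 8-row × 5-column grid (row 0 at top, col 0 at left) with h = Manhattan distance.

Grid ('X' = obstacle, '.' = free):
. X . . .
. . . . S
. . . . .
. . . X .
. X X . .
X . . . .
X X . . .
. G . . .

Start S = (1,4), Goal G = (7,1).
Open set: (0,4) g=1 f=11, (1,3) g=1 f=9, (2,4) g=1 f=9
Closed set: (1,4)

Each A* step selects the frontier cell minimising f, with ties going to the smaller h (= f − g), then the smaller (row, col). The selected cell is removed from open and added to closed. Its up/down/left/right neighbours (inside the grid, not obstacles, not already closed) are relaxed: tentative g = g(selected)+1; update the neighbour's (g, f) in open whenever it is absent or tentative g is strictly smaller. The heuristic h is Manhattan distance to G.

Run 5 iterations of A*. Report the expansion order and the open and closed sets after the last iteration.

order=[(1,3) → (1,2) → (1,1) → (2,1) → (3,1)]; open=[(0,2) g=3 f=11, (0,3) g=2 f=11, (0,4) g=1 f=11, (1,0) g=4 f=11, (2,0) g=5 f=11, (2,2) g=3 f=9, (2,3) g=2 f=9, (2,4) g=1 f=9, (3,0) g=6 f=11, (3,2) g=6 f=11]; closed=[(1,1), (1,2), (1,3), (1,4), (2,1), (3,1)]

step 1: expand (1,3) (f=9, h=8) → closed; open now [(0,3) g=2 f=11, (0,4) g=1 f=11, (1,2) g=2 f=9, (2,3) g=2 f=9, (2,4) g=1 f=9]
step 2: expand (1,2) (f=9, h=7) → closed; open now [(0,2) g=3 f=11, (0,3) g=2 f=11, (0,4) g=1 f=11, (1,1) g=3 f=9, (2,2) g=3 f=9, (2,3) g=2 f=9, (2,4) g=1 f=9]
step 3: expand (1,1) (f=9, h=6) → closed; open now [(0,2) g=3 f=11, (0,3) g=2 f=11, (0,4) g=1 f=11, (1,0) g=4 f=11, (2,1) g=4 f=9, (2,2) g=3 f=9, (2,3) g=2 f=9, (2,4) g=1 f=9]
step 4: expand (2,1) (f=9, h=5) → closed; open now [(0,2) g=3 f=11, (0,3) g=2 f=11, (0,4) g=1 f=11, (1,0) g=4 f=11, (2,0) g=5 f=11, (2,2) g=3 f=9, (2,3) g=2 f=9, (2,4) g=1 f=9, (3,1) g=5 f=9]
step 5: expand (3,1) (f=9, h=4) → closed; open now [(0,2) g=3 f=11, (0,3) g=2 f=11, (0,4) g=1 f=11, (1,0) g=4 f=11, (2,0) g=5 f=11, (2,2) g=3 f=9, (2,3) g=2 f=9, (2,4) g=1 f=9, (3,0) g=6 f=11, (3,2) g=6 f=11]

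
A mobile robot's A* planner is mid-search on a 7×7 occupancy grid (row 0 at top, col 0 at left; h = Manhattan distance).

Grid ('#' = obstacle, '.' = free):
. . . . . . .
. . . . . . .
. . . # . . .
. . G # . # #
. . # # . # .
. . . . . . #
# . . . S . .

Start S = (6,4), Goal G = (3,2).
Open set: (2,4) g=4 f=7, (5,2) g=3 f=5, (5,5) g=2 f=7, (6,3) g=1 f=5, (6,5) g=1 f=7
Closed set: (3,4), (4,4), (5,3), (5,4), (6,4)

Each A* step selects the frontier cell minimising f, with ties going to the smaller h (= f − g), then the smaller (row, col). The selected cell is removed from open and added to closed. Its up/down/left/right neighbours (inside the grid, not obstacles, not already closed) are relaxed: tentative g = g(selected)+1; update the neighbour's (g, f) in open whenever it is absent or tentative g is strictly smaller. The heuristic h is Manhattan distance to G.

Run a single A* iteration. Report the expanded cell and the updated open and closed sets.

step 1: expand (5,2) (f=5, h=2) → closed; open now [(2,4) g=4 f=7, (5,1) g=4 f=7, (5,5) g=2 f=7, (6,2) g=4 f=7, (6,3) g=1 f=5, (6,5) g=1 f=7]

expanded=(5,2); open=[(2,4) g=4 f=7, (5,1) g=4 f=7, (5,5) g=2 f=7, (6,2) g=4 f=7, (6,3) g=1 f=5, (6,5) g=1 f=7]; closed=[(3,4), (4,4), (5,2), (5,3), (5,4), (6,4)]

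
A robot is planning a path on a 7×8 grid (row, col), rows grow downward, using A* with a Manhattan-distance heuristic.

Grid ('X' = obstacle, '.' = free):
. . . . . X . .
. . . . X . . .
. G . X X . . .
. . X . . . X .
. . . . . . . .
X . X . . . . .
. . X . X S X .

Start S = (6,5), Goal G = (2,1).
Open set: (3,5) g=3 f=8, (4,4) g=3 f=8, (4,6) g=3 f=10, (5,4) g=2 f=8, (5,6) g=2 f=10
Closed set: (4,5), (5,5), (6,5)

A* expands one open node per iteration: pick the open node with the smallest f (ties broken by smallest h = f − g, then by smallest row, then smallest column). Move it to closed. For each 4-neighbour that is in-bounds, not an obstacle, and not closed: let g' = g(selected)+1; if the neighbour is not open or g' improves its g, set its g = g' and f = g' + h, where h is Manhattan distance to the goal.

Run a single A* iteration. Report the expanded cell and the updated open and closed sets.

expanded=(3,5); open=[(2,5) g=4 f=8, (3,4) g=4 f=8, (4,4) g=3 f=8, (4,6) g=3 f=10, (5,4) g=2 f=8, (5,6) g=2 f=10]; closed=[(3,5), (4,5), (5,5), (6,5)]

step 1: expand (3,5) (f=8, h=5) → closed; open now [(2,5) g=4 f=8, (3,4) g=4 f=8, (4,4) g=3 f=8, (4,6) g=3 f=10, (5,4) g=2 f=8, (5,6) g=2 f=10]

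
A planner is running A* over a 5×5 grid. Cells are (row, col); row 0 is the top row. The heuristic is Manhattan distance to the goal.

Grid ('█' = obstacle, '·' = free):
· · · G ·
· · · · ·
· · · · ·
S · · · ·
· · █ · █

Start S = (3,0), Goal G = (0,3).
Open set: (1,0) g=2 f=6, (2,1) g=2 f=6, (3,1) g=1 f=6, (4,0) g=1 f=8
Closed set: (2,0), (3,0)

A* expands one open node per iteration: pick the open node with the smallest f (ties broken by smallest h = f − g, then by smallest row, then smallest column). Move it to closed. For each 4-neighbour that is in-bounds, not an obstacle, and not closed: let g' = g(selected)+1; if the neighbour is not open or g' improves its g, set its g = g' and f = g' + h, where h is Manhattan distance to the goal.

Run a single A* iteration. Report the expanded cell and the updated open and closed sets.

expanded=(1,0); open=[(0,0) g=3 f=6, (1,1) g=3 f=6, (2,1) g=2 f=6, (3,1) g=1 f=6, (4,0) g=1 f=8]; closed=[(1,0), (2,0), (3,0)]

step 1: expand (1,0) (f=6, h=4) → closed; open now [(0,0) g=3 f=6, (1,1) g=3 f=6, (2,1) g=2 f=6, (3,1) g=1 f=6, (4,0) g=1 f=8]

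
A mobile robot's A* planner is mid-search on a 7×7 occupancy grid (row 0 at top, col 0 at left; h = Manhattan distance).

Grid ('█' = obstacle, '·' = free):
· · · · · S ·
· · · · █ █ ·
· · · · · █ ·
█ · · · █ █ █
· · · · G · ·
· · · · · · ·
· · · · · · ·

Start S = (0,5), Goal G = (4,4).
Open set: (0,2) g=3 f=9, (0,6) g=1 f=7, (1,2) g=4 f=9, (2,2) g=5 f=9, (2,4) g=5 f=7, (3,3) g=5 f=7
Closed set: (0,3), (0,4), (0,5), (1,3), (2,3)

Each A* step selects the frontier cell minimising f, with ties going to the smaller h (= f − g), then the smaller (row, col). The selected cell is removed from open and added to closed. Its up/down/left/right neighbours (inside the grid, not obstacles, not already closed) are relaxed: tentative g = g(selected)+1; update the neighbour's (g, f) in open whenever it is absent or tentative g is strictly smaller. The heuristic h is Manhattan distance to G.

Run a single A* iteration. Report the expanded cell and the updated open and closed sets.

step 1: expand (2,4) (f=7, h=2) → closed; open now [(0,2) g=3 f=9, (0,6) g=1 f=7, (1,2) g=4 f=9, (2,2) g=5 f=9, (3,3) g=5 f=7]

expanded=(2,4); open=[(0,2) g=3 f=9, (0,6) g=1 f=7, (1,2) g=4 f=9, (2,2) g=5 f=9, (3,3) g=5 f=7]; closed=[(0,3), (0,4), (0,5), (1,3), (2,3), (2,4)]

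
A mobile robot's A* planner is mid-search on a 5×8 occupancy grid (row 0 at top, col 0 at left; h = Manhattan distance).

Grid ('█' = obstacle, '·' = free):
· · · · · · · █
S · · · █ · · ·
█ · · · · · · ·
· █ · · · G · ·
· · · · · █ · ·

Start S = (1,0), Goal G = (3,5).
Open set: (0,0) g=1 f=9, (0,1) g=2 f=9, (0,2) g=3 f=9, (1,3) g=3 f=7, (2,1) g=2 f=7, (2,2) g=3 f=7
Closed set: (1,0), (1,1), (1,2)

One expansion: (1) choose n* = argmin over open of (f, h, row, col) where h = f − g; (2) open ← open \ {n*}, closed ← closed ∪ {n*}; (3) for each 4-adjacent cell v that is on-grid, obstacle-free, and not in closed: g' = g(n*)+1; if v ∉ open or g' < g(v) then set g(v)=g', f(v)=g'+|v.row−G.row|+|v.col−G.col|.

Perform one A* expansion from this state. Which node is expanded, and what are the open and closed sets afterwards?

step 1: expand (1,3) (f=7, h=4) → closed; open now [(0,0) g=1 f=9, (0,1) g=2 f=9, (0,2) g=3 f=9, (0,3) g=4 f=9, (2,1) g=2 f=7, (2,2) g=3 f=7, (2,3) g=4 f=7]

expanded=(1,3); open=[(0,0) g=1 f=9, (0,1) g=2 f=9, (0,2) g=3 f=9, (0,3) g=4 f=9, (2,1) g=2 f=7, (2,2) g=3 f=7, (2,3) g=4 f=7]; closed=[(1,0), (1,1), (1,2), (1,3)]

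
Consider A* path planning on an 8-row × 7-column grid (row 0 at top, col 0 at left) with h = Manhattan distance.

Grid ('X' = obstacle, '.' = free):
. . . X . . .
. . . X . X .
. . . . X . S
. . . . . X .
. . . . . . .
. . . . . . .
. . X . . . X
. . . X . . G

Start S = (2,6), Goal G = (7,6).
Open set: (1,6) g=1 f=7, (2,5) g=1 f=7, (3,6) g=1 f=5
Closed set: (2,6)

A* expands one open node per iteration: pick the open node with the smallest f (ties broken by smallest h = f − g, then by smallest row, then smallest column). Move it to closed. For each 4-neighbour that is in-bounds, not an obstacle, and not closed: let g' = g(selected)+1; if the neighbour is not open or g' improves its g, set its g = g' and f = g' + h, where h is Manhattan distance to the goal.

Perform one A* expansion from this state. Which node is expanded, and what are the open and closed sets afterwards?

expanded=(3,6); open=[(1,6) g=1 f=7, (2,5) g=1 f=7, (4,6) g=2 f=5]; closed=[(2,6), (3,6)]

step 1: expand (3,6) (f=5, h=4) → closed; open now [(1,6) g=1 f=7, (2,5) g=1 f=7, (4,6) g=2 f=5]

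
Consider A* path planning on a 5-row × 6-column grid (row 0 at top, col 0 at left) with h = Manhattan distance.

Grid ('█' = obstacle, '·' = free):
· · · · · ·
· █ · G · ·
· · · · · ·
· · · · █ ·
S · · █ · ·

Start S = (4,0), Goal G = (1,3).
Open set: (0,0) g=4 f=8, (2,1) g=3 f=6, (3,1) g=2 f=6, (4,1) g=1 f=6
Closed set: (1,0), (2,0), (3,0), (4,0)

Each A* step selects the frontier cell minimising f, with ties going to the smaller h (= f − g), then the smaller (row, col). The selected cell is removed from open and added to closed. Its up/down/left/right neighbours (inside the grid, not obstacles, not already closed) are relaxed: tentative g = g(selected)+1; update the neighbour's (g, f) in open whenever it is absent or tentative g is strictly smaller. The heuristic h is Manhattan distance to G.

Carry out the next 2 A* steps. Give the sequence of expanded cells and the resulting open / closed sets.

step 1: expand (2,1) (f=6, h=3) → closed; open now [(0,0) g=4 f=8, (2,2) g=4 f=6, (3,1) g=2 f=6, (4,1) g=1 f=6]
step 2: expand (2,2) (f=6, h=2) → closed; open now [(0,0) g=4 f=8, (1,2) g=5 f=6, (2,3) g=5 f=6, (3,1) g=2 f=6, (3,2) g=5 f=8, (4,1) g=1 f=6]

order=[(2,1) → (2,2)]; open=[(0,0) g=4 f=8, (1,2) g=5 f=6, (2,3) g=5 f=6, (3,1) g=2 f=6, (3,2) g=5 f=8, (4,1) g=1 f=6]; closed=[(1,0), (2,0), (2,1), (2,2), (3,0), (4,0)]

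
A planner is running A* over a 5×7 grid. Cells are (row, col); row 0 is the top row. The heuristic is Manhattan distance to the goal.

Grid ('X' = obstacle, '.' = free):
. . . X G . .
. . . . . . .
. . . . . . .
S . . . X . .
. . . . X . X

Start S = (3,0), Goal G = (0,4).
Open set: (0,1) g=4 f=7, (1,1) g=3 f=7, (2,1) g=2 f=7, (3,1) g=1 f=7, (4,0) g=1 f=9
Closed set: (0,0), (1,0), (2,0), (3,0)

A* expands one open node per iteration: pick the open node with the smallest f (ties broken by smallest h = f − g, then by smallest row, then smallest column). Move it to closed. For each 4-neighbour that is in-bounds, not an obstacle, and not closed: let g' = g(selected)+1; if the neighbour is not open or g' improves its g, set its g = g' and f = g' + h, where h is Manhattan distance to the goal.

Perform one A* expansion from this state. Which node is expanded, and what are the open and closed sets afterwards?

step 1: expand (0,1) (f=7, h=3) → closed; open now [(0,2) g=5 f=7, (1,1) g=3 f=7, (2,1) g=2 f=7, (3,1) g=1 f=7, (4,0) g=1 f=9]

expanded=(0,1); open=[(0,2) g=5 f=7, (1,1) g=3 f=7, (2,1) g=2 f=7, (3,1) g=1 f=7, (4,0) g=1 f=9]; closed=[(0,0), (0,1), (1,0), (2,0), (3,0)]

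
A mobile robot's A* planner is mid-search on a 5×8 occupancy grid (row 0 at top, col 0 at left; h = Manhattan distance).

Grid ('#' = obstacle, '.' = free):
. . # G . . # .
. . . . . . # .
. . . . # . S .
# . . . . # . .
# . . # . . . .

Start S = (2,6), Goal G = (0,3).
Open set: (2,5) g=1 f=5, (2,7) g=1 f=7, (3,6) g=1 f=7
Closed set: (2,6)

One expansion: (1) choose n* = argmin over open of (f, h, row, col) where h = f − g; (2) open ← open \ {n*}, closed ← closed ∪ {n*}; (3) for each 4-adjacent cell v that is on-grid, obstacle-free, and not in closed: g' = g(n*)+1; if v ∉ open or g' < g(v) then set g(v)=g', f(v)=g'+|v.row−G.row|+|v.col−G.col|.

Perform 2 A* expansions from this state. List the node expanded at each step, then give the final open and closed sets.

step 1: expand (2,5) (f=5, h=4) → closed; open now [(1,5) g=2 f=5, (2,7) g=1 f=7, (3,6) g=1 f=7]
step 2: expand (1,5) (f=5, h=3) → closed; open now [(0,5) g=3 f=5, (1,4) g=3 f=5, (2,7) g=1 f=7, (3,6) g=1 f=7]

order=[(2,5) → (1,5)]; open=[(0,5) g=3 f=5, (1,4) g=3 f=5, (2,7) g=1 f=7, (3,6) g=1 f=7]; closed=[(1,5), (2,5), (2,6)]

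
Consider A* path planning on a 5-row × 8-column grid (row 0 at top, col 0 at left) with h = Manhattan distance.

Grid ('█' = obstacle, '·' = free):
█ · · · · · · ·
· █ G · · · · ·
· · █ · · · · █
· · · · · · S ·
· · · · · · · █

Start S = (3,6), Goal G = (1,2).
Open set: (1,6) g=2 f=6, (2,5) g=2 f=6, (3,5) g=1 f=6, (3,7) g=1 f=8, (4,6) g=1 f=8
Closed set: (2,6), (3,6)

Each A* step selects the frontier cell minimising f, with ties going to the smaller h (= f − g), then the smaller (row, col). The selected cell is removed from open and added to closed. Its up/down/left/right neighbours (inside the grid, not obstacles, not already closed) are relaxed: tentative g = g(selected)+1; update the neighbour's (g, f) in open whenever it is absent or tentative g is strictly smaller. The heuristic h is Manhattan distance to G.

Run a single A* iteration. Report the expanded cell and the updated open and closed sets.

expanded=(1,6); open=[(0,6) g=3 f=8, (1,5) g=3 f=6, (1,7) g=3 f=8, (2,5) g=2 f=6, (3,5) g=1 f=6, (3,7) g=1 f=8, (4,6) g=1 f=8]; closed=[(1,6), (2,6), (3,6)]

step 1: expand (1,6) (f=6, h=4) → closed; open now [(0,6) g=3 f=8, (1,5) g=3 f=6, (1,7) g=3 f=8, (2,5) g=2 f=6, (3,5) g=1 f=6, (3,7) g=1 f=8, (4,6) g=1 f=8]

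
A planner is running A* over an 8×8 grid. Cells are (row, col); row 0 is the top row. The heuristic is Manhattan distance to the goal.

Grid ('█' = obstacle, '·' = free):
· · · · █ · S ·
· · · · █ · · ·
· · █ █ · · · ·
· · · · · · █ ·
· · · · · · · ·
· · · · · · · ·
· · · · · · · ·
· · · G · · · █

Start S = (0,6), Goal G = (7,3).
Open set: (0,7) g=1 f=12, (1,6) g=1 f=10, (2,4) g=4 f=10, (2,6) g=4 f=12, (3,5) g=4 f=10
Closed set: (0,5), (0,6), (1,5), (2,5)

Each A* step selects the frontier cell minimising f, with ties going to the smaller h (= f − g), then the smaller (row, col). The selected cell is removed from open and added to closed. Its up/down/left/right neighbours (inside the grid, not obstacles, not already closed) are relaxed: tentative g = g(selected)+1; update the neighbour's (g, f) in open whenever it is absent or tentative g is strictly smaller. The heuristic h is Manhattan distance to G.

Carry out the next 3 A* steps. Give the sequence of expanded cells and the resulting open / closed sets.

step 1: expand (2,4) (f=10, h=6) → closed; open now [(0,7) g=1 f=12, (1,6) g=1 f=10, (2,6) g=4 f=12, (3,4) g=5 f=10, (3,5) g=4 f=10]
step 2: expand (3,4) (f=10, h=5) → closed; open now [(0,7) g=1 f=12, (1,6) g=1 f=10, (2,6) g=4 f=12, (3,3) g=6 f=10, (3,5) g=4 f=10, (4,4) g=6 f=10]
step 3: expand (3,3) (f=10, h=4) → closed; open now [(0,7) g=1 f=12, (1,6) g=1 f=10, (2,6) g=4 f=12, (3,2) g=7 f=12, (3,5) g=4 f=10, (4,3) g=7 f=10, (4,4) g=6 f=10]

order=[(2,4) → (3,4) → (3,3)]; open=[(0,7) g=1 f=12, (1,6) g=1 f=10, (2,6) g=4 f=12, (3,2) g=7 f=12, (3,5) g=4 f=10, (4,3) g=7 f=10, (4,4) g=6 f=10]; closed=[(0,5), (0,6), (1,5), (2,4), (2,5), (3,3), (3,4)]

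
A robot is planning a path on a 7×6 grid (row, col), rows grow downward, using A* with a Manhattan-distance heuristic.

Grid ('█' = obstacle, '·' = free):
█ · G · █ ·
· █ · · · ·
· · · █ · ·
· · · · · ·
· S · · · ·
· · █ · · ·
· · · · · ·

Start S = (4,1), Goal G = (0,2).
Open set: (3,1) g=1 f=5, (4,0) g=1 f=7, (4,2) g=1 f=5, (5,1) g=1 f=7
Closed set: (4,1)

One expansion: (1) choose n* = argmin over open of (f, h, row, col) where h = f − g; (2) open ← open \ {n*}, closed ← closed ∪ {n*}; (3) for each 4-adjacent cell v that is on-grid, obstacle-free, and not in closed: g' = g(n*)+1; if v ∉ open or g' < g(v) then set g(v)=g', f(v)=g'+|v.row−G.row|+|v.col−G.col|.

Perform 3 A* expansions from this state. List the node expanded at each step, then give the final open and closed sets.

step 1: expand (3,1) (f=5, h=4) → closed; open now [(2,1) g=2 f=5, (3,0) g=2 f=7, (3,2) g=2 f=5, (4,0) g=1 f=7, (4,2) g=1 f=5, (5,1) g=1 f=7]
step 2: expand (2,1) (f=5, h=3) → closed; open now [(2,0) g=3 f=7, (2,2) g=3 f=5, (3,0) g=2 f=7, (3,2) g=2 f=5, (4,0) g=1 f=7, (4,2) g=1 f=5, (5,1) g=1 f=7]
step 3: expand (2,2) (f=5, h=2) → closed; open now [(1,2) g=4 f=5, (2,0) g=3 f=7, (3,0) g=2 f=7, (3,2) g=2 f=5, (4,0) g=1 f=7, (4,2) g=1 f=5, (5,1) g=1 f=7]

order=[(3,1) → (2,1) → (2,2)]; open=[(1,2) g=4 f=5, (2,0) g=3 f=7, (3,0) g=2 f=7, (3,2) g=2 f=5, (4,0) g=1 f=7, (4,2) g=1 f=5, (5,1) g=1 f=7]; closed=[(2,1), (2,2), (3,1), (4,1)]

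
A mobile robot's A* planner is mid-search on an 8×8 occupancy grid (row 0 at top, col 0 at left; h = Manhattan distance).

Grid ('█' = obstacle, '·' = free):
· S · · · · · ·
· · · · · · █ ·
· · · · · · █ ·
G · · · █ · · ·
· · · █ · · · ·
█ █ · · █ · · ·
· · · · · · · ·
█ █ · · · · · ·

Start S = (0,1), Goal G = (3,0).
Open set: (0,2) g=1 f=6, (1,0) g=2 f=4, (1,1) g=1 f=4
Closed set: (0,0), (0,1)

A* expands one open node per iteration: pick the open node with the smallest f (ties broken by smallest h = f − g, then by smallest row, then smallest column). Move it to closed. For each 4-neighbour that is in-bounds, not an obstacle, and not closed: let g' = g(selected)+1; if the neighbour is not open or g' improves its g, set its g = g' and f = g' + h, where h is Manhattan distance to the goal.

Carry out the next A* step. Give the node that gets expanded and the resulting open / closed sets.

step 1: expand (1,0) (f=4, h=2) → closed; open now [(0,2) g=1 f=6, (1,1) g=1 f=4, (2,0) g=3 f=4]

expanded=(1,0); open=[(0,2) g=1 f=6, (1,1) g=1 f=4, (2,0) g=3 f=4]; closed=[(0,0), (0,1), (1,0)]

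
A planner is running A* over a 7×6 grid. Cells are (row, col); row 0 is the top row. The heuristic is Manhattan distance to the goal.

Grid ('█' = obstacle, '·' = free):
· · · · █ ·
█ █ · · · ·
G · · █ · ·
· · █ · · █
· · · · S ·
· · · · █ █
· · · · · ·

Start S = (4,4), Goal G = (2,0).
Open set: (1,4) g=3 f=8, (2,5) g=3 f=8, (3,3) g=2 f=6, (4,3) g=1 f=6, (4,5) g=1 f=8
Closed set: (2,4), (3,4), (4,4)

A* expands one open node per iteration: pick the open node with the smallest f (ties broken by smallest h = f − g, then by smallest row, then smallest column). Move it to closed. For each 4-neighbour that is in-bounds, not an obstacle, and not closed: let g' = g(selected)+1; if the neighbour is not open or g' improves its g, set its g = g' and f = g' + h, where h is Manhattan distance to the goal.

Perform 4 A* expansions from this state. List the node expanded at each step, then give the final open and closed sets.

order=[(3,3) → (4,3) → (4,2) → (4,1)]; open=[(1,4) g=3 f=8, (2,5) g=3 f=8, (3,1) g=4 f=6, (4,0) g=4 f=6, (4,5) g=1 f=8, (5,1) g=4 f=8, (5,2) g=3 f=8, (5,3) g=2 f=8]; closed=[(2,4), (3,3), (3,4), (4,1), (4,2), (4,3), (4,4)]

step 1: expand (3,3) (f=6, h=4) → closed; open now [(1,4) g=3 f=8, (2,5) g=3 f=8, (4,3) g=1 f=6, (4,5) g=1 f=8]
step 2: expand (4,3) (f=6, h=5) → closed; open now [(1,4) g=3 f=8, (2,5) g=3 f=8, (4,2) g=2 f=6, (4,5) g=1 f=8, (5,3) g=2 f=8]
step 3: expand (4,2) (f=6, h=4) → closed; open now [(1,4) g=3 f=8, (2,5) g=3 f=8, (4,1) g=3 f=6, (4,5) g=1 f=8, (5,2) g=3 f=8, (5,3) g=2 f=8]
step 4: expand (4,1) (f=6, h=3) → closed; open now [(1,4) g=3 f=8, (2,5) g=3 f=8, (3,1) g=4 f=6, (4,0) g=4 f=6, (4,5) g=1 f=8, (5,1) g=4 f=8, (5,2) g=3 f=8, (5,3) g=2 f=8]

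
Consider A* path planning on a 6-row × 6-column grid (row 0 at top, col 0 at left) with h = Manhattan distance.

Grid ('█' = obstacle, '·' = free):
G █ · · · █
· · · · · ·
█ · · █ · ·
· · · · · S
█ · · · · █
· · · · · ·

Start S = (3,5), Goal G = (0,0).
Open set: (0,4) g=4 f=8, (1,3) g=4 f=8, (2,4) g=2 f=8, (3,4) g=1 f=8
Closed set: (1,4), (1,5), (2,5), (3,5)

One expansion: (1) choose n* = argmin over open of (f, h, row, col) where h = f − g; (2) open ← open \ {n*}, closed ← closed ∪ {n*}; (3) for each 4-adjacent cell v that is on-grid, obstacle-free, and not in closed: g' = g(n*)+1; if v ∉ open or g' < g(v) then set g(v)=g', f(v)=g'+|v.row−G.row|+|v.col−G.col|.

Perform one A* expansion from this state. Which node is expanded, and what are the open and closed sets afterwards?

expanded=(0,4); open=[(0,3) g=5 f=8, (1,3) g=4 f=8, (2,4) g=2 f=8, (3,4) g=1 f=8]; closed=[(0,4), (1,4), (1,5), (2,5), (3,5)]

step 1: expand (0,4) (f=8, h=4) → closed; open now [(0,3) g=5 f=8, (1,3) g=4 f=8, (2,4) g=2 f=8, (3,4) g=1 f=8]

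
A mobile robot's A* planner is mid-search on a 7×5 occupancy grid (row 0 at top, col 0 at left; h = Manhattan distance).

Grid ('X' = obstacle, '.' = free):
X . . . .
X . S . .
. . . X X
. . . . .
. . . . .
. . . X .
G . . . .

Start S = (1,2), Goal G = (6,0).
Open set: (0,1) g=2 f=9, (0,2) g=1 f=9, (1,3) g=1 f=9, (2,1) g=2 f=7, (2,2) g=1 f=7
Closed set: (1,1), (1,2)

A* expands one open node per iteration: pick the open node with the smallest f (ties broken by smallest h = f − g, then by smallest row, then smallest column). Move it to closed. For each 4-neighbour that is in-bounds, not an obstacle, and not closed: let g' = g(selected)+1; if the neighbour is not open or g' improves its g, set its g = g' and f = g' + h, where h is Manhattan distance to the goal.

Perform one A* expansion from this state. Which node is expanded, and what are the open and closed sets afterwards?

step 1: expand (2,1) (f=7, h=5) → closed; open now [(0,1) g=2 f=9, (0,2) g=1 f=9, (1,3) g=1 f=9, (2,0) g=3 f=7, (2,2) g=1 f=7, (3,1) g=3 f=7]

expanded=(2,1); open=[(0,1) g=2 f=9, (0,2) g=1 f=9, (1,3) g=1 f=9, (2,0) g=3 f=7, (2,2) g=1 f=7, (3,1) g=3 f=7]; closed=[(1,1), (1,2), (2,1)]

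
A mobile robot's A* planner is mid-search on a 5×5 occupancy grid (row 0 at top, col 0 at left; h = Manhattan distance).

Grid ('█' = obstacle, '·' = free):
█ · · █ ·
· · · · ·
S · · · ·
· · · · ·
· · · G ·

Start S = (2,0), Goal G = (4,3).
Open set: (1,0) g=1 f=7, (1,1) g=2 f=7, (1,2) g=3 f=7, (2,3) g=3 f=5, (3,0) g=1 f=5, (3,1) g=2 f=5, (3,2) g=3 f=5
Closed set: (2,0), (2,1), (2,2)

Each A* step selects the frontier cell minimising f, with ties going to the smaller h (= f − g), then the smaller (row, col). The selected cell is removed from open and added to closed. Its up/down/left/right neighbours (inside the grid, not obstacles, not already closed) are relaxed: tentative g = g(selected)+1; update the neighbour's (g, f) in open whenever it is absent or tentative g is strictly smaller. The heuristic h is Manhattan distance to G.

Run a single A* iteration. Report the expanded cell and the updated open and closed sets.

expanded=(2,3); open=[(1,0) g=1 f=7, (1,1) g=2 f=7, (1,2) g=3 f=7, (1,3) g=4 f=7, (2,4) g=4 f=7, (3,0) g=1 f=5, (3,1) g=2 f=5, (3,2) g=3 f=5, (3,3) g=4 f=5]; closed=[(2,0), (2,1), (2,2), (2,3)]

step 1: expand (2,3) (f=5, h=2) → closed; open now [(1,0) g=1 f=7, (1,1) g=2 f=7, (1,2) g=3 f=7, (1,3) g=4 f=7, (2,4) g=4 f=7, (3,0) g=1 f=5, (3,1) g=2 f=5, (3,2) g=3 f=5, (3,3) g=4 f=5]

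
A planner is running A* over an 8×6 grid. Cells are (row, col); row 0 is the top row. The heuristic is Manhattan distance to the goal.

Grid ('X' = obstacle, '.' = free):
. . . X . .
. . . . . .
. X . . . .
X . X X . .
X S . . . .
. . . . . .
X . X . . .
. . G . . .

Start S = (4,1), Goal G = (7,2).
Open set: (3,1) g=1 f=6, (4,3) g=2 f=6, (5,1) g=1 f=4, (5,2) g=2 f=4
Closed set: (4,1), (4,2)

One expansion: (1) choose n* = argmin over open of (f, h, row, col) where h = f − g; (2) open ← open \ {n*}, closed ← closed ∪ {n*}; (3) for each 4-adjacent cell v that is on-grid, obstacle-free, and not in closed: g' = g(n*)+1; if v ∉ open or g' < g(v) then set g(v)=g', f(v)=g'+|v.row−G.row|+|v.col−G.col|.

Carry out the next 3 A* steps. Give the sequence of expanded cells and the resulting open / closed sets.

step 1: expand (5,2) (f=4, h=2) → closed; open now [(3,1) g=1 f=6, (4,3) g=2 f=6, (5,1) g=1 f=4, (5,3) g=3 f=6]
step 2: expand (5,1) (f=4, h=3) → closed; open now [(3,1) g=1 f=6, (4,3) g=2 f=6, (5,0) g=2 f=6, (5,3) g=3 f=6, (6,1) g=2 f=4]
step 3: expand (6,1) (f=4, h=2) → closed; open now [(3,1) g=1 f=6, (4,3) g=2 f=6, (5,0) g=2 f=6, (5,3) g=3 f=6, (7,1) g=3 f=4]

order=[(5,2) → (5,1) → (6,1)]; open=[(3,1) g=1 f=6, (4,3) g=2 f=6, (5,0) g=2 f=6, (5,3) g=3 f=6, (7,1) g=3 f=4]; closed=[(4,1), (4,2), (5,1), (5,2), (6,1)]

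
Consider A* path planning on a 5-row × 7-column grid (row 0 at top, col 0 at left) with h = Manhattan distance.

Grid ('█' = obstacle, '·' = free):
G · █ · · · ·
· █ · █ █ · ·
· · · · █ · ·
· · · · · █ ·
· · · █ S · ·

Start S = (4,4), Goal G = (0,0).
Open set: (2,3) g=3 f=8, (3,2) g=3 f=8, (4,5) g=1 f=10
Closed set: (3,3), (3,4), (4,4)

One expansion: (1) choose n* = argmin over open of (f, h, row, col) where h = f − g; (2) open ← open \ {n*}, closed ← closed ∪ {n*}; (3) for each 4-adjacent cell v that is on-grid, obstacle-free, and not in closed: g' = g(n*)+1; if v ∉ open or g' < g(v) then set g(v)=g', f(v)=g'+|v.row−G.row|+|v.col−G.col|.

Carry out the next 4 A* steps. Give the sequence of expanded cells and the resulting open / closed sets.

order=[(2,3) → (2,2) → (1,2) → (2,1)]; open=[(2,0) g=6 f=8, (3,1) g=6 f=10, (3,2) g=3 f=8, (4,5) g=1 f=10]; closed=[(1,2), (2,1), (2,2), (2,3), (3,3), (3,4), (4,4)]

step 1: expand (2,3) (f=8, h=5) → closed; open now [(2,2) g=4 f=8, (3,2) g=3 f=8, (4,5) g=1 f=10]
step 2: expand (2,2) (f=8, h=4) → closed; open now [(1,2) g=5 f=8, (2,1) g=5 f=8, (3,2) g=3 f=8, (4,5) g=1 f=10]
step 3: expand (1,2) (f=8, h=3) → closed; open now [(2,1) g=5 f=8, (3,2) g=3 f=8, (4,5) g=1 f=10]
step 4: expand (2,1) (f=8, h=3) → closed; open now [(2,0) g=6 f=8, (3,1) g=6 f=10, (3,2) g=3 f=8, (4,5) g=1 f=10]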